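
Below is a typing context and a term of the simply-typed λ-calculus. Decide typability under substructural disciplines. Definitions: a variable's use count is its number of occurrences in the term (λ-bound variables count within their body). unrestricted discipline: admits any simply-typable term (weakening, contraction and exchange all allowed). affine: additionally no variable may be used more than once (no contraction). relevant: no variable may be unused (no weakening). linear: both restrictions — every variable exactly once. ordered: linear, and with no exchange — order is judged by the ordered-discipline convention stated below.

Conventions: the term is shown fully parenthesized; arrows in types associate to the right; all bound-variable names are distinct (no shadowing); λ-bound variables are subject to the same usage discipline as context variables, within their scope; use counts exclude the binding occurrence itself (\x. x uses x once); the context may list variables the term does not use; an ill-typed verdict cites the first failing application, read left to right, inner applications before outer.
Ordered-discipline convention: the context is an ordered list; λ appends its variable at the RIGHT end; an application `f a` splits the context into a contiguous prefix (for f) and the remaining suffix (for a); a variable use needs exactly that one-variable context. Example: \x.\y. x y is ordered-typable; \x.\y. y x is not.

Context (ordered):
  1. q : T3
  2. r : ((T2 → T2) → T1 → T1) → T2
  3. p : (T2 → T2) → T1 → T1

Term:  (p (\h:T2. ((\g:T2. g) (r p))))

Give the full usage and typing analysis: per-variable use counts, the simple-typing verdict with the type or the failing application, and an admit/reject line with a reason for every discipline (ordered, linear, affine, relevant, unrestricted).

usage: q: 0, r: 1, p: 2, h (λ-bound): 0, g (λ-bound): 1
left-to-right use order: p, g, r, p
typing: well-typed — term : T1 → T1
ordered: ✗, repeated use of p ×2; unused: q, h — weakening required
linear: ✗, repeated use of p ×2; unused: q, h — weakening required
affine: ✗, repeated use of p ×2
relevant: ✗, unused: q, h — weakening required
unrestricted: ✓, simply typable at T1 → T1; W, C, E all held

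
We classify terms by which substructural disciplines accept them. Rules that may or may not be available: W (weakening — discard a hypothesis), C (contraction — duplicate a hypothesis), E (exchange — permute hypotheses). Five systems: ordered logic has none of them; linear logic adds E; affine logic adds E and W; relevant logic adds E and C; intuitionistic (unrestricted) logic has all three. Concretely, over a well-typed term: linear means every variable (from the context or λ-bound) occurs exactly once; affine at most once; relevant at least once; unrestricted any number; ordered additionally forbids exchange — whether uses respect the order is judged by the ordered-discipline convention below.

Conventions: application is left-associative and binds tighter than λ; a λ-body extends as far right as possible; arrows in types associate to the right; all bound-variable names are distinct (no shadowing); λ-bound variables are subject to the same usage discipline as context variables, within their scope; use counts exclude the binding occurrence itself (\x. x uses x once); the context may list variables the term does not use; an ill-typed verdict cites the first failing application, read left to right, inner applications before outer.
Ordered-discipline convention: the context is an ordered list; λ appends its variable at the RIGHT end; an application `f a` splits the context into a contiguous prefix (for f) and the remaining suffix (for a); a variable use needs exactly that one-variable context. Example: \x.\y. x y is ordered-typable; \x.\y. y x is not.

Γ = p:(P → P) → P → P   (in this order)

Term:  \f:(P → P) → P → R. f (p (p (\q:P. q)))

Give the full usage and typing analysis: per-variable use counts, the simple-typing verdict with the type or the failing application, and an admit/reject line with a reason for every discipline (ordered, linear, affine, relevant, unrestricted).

usage: p: 2×, f (λ-bound): 1×, q (λ-bound): 1×
left-to-right use order: f, p, p, q
typing: the term checks, with type ((P → P) → P → R) → P → R
ordered ✗ (needs contraction — p ×2)
linear ✗ (needs contraction — p ×2)
affine ✗ (needs contraction — p ×2)
relevant ✓ (at least one use each (p, f, q))
unrestricted ✓ (typability at ((P → P) → P → R) → P → R is all that's needed)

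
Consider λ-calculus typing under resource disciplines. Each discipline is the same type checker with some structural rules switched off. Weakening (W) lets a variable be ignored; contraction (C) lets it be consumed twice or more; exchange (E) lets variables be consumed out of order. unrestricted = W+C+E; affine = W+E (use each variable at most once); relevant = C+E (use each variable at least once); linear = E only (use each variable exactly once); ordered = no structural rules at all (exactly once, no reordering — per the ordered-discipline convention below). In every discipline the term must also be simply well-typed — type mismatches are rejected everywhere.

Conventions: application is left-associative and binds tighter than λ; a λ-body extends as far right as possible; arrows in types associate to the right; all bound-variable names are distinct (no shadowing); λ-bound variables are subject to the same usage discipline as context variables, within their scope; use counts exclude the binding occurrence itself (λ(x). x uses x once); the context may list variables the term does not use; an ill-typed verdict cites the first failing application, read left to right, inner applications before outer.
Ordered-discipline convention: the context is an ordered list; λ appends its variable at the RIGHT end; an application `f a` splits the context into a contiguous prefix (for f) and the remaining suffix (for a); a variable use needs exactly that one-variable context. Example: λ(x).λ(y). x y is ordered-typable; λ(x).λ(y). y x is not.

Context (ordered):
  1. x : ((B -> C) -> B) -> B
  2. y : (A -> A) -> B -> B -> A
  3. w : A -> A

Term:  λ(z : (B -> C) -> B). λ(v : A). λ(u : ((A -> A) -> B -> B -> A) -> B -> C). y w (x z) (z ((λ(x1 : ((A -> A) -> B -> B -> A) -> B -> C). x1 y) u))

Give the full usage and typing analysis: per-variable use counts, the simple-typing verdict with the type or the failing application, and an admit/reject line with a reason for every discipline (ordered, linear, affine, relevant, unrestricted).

variable uses: x ×1; y ×2; w ×1; z (bound) ×2; v (bound) ×0; u (bound) ×1; x1 (bound) ×1
uses in reading order: y, w, x, z, z, x1, y, u
typing: well-typed at ((B -> C) -> B) -> A -> (((A -> A) -> B -> B -> A) -> B -> C) -> A
ordered: ✗, y ×2, z ×2 used more than once (contraction); v left unused
linear: ✗, y ×2, z ×2 used more than once (contraction); v left unused
affine: ✗, y ×2, z ×2 used more than once (contraction)
relevant: ✗, v left unused
unrestricted: ✓, simply typable at ((B -> C) -> B) -> A -> (((A -> A) -> B -> B -> A) -> B -> C) -> A; W, C, E all held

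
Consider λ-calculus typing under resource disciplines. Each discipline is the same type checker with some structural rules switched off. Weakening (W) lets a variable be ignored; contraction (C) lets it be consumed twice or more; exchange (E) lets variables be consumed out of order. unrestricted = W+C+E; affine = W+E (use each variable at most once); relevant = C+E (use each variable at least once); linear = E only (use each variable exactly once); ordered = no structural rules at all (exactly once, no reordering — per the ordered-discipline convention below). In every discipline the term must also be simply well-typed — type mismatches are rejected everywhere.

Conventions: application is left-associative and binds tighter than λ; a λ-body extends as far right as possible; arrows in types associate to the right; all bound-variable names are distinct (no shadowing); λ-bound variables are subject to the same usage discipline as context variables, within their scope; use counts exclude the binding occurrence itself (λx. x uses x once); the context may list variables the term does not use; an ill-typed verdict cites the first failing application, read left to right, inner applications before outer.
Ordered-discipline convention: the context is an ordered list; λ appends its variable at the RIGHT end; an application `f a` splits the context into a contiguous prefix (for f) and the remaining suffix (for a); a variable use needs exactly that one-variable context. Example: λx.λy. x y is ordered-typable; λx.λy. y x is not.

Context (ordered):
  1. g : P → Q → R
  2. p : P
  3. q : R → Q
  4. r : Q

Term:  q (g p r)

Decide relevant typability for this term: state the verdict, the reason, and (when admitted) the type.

yes — none of g, p, q, r goes unused; term : Q
usage: g: 1; p: 1; q: 1; r: 1
uses in reading order: q, g, p, r
typing: well-typed at Q
across the five disciplines: ordered ✗, linear ✓, affine ✓, relevant ✓, unrestricted ✓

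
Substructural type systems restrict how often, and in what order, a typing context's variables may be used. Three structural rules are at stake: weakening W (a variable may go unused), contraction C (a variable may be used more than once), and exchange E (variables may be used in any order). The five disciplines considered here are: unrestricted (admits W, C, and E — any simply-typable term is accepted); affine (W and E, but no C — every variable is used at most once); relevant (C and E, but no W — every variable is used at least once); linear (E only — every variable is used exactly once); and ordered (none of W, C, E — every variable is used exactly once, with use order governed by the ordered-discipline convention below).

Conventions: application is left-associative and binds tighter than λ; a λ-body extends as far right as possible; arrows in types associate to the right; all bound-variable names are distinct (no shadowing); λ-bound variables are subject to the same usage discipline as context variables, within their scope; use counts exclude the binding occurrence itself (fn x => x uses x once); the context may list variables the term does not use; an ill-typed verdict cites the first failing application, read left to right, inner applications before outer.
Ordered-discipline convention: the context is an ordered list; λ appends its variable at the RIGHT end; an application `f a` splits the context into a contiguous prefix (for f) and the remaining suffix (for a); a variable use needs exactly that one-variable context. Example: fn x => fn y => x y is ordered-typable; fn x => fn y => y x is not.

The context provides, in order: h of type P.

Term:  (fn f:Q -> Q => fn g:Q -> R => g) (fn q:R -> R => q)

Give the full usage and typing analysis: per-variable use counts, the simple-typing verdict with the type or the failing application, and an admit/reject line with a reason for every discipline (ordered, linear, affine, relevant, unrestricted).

use counts: h: 0×, f [bound]: 0×, g [bound]: 1×, q [bound]: 1×
uses in reading order: g, q
typing: ill-typed: an application expects Q -> Q but receives (R -> R) -> R -> R
ordered: ✗, fails simple typing
linear: ✗, a type mismatch blocks all five
affine: ✗, the type mismatch rejects it
relevant: ✗, not simply typable
unrestricted: ✗, fails simple typing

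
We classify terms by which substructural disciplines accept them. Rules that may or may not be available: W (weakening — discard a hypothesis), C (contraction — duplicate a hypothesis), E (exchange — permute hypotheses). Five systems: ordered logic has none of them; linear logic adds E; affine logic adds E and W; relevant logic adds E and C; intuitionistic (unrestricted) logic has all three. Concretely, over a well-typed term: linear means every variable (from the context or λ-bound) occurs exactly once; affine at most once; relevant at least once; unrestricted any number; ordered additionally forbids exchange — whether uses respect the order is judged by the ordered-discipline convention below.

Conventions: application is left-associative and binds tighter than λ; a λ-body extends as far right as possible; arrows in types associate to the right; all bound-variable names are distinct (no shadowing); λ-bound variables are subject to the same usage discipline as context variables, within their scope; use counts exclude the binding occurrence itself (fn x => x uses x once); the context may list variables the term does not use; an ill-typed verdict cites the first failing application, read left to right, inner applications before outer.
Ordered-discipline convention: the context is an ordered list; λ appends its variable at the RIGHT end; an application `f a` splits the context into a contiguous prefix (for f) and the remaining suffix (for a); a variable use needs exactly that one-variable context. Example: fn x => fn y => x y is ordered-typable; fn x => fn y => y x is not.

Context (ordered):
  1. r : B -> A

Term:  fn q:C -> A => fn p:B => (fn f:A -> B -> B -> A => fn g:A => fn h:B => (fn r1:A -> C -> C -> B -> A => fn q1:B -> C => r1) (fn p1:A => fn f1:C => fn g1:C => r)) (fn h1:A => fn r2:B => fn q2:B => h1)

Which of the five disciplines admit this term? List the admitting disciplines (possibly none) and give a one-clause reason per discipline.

admitted by: affine, unrestricted
use counts: r: 1; q [bound]: 0; p [bound]: 0; f [bound]: 0; g [bound]: 0; h [bound]: 0; r1 [bound]: 1; q1 [bound]: 0; p1 [bound]: 0; f1 [bound]: 0; g1 [bound]: 0; h1 [bound]: 1; r2 [bound]: 0; q2 [bound]: 0
uses in reading order: r1, r, h1
typing: ✓ — (C -> A) -> B -> A -> B -> (B -> C) -> A -> C -> C -> B -> A
ordered: ✗ — q, p, f, g, h, q1, p1, f1, g1, r2, q2 never used (weakening)
linear: ✗ — q, p, f, g, h, q1, p1, f1, g1, r2, q2 never used (weakening)
affine: ✓ — no duplicate uses among r, q, p, f, g, h, r1, q1, p1, f1, g1, h1, r2, q2
relevant: ✗ — q, p, f, g, h, q1, p1, f1, g1, r2, q2 never used (weakening)
unrestricted: ✓ — well-typed at (C -> A) -> B -> A -> B -> (B -> C) -> A -> C -> C -> B -> A; no restrictions here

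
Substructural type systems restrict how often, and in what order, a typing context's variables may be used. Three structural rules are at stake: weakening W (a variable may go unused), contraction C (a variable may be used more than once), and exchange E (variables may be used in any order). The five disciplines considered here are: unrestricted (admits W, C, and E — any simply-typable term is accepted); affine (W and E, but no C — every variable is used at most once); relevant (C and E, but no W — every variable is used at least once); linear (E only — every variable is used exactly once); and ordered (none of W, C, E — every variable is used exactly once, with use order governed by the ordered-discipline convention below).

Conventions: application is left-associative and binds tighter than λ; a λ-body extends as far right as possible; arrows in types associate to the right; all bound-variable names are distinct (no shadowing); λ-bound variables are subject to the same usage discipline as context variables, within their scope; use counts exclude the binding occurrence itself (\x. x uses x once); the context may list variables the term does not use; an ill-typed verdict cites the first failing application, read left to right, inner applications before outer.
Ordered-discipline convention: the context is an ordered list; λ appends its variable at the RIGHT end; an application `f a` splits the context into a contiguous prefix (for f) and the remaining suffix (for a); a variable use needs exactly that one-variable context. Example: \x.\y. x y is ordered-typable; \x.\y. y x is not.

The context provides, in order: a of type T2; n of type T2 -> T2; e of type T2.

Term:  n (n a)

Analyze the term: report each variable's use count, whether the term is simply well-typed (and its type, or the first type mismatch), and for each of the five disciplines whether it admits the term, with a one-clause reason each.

counts: a: 1; n: 2; e: 0
left-to-right use order: n, n, a
typing: ✓ — T2
ordered ✗ (repeated use of n ×2; unused: e — weakening required)
linear ✗ (repeated use of n ×2; unused: e — weakening required)
affine ✗ (repeated use of n ×2)
relevant ✗ (unused: e — weakening required)
unrestricted ✓ (simply typable at T2; W, C, E all held)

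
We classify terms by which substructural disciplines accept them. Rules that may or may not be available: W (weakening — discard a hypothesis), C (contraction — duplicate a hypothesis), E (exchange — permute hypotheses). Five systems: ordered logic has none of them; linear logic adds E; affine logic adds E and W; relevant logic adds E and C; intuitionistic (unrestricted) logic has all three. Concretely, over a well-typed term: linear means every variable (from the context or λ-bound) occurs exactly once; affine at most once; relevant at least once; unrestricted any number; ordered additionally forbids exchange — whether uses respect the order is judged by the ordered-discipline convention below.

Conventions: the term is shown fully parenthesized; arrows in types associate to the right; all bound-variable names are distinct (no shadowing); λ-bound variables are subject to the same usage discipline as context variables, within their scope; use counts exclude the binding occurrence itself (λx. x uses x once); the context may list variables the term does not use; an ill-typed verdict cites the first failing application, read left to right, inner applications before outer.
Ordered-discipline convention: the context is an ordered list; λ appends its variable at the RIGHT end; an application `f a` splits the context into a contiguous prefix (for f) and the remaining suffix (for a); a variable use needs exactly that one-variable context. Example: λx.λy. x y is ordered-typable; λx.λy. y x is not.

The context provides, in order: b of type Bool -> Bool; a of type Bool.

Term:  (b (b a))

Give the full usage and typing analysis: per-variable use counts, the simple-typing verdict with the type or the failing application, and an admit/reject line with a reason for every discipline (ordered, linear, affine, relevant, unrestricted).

variable uses: b=2, a=1
use order (left to right): b, b, a
typing: ✓ — Bool
ordered: ✗, uses contraction: b ×2
linear: ✗, uses contraction: b ×2
affine: ✗, uses contraction: b ×2
relevant: ✓, none of b, a goes unused
unrestricted: ✓, well-typed at Bool; no restrictions here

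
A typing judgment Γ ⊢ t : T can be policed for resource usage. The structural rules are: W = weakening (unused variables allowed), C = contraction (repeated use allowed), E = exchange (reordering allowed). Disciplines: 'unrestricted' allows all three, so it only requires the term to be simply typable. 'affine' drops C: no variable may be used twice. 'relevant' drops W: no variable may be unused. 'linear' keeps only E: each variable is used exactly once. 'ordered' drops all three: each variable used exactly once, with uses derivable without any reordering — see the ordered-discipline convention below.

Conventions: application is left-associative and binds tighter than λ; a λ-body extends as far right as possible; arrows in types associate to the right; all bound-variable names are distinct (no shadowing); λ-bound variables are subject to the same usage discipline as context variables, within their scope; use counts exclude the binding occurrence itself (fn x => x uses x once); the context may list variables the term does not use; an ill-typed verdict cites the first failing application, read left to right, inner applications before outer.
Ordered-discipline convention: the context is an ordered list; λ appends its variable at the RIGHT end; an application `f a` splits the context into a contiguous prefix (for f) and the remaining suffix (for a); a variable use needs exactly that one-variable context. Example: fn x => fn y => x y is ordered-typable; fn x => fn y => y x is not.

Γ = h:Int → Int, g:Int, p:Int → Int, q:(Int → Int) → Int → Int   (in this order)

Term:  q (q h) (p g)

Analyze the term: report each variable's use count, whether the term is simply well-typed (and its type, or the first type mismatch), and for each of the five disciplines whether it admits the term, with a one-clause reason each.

counts: h: 1×, g: 1×, p: 1×, q: 2×
use order (left to right): q, q, h, p, g
typing: ✓ — Int
ordered: ✗, needs contraction — q ×2
linear: ✗, needs contraction — q ×2
affine: ✗, needs contraction — q ×2
relevant: ✓, none of h, g, p, q goes unused
unrestricted: ✓, well-typed at Int; no restrictions here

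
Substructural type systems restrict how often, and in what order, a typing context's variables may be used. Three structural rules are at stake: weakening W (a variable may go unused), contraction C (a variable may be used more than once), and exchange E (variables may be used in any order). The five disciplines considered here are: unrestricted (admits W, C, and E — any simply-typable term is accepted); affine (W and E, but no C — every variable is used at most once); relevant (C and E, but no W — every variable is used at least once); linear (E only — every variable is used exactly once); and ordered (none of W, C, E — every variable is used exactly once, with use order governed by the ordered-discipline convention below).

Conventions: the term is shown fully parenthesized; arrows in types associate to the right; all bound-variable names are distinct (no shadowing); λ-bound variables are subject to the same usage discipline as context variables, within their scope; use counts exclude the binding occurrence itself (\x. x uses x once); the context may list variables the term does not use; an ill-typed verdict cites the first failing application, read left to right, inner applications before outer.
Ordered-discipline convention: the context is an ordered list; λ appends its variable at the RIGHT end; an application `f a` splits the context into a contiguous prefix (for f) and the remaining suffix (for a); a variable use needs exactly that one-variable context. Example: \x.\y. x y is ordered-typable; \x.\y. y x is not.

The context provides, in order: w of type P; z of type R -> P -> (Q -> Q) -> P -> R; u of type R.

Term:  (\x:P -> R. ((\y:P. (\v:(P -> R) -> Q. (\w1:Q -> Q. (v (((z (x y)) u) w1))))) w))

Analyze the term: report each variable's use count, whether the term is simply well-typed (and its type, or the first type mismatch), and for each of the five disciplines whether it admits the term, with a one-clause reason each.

usage: w: 1; z: 1; u: 1; x (bound): 1; y (bound): 1; v (bound): 1; w1 (bound): 1
uses in reading order: v, z, x, y, u, w1, w
typing: ill-typed: an argument R mismatches the expected P
ordered: ✗, the type mismatch rejects it
linear: ✗, not simply typable
affine: ✗, fails simple typing
relevant: ✗, a type mismatch blocks all five
unrestricted: ✗, the type mismatch rejects it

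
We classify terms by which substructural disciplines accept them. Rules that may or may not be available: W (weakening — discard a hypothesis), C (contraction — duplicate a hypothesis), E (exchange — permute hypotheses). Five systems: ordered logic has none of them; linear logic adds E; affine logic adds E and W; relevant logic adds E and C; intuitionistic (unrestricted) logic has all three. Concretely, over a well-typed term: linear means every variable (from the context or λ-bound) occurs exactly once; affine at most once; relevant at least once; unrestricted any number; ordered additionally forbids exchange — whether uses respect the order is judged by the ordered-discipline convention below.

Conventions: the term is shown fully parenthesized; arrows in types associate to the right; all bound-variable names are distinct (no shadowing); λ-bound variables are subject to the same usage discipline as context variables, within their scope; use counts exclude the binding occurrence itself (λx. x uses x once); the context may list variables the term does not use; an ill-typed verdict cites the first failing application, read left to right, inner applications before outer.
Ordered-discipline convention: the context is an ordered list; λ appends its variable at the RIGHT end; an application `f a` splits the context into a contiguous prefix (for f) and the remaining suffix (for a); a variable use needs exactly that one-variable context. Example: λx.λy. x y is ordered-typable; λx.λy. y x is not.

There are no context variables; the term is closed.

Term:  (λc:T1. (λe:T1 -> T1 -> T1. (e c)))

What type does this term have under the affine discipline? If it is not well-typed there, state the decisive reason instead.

term : T1 -> (T1 -> T1 -> T1) -> T1 -> T1
usage: c (bound) ×1; e (bound) ×1
uses in reading order: e, c
typing: well-typed at T1 -> (T1 -> T1 -> T1) -> T1 -> T1
across the five disciplines: ordered ✗; linear ✓; affine ✓; relevant ✓; unrestricted ✓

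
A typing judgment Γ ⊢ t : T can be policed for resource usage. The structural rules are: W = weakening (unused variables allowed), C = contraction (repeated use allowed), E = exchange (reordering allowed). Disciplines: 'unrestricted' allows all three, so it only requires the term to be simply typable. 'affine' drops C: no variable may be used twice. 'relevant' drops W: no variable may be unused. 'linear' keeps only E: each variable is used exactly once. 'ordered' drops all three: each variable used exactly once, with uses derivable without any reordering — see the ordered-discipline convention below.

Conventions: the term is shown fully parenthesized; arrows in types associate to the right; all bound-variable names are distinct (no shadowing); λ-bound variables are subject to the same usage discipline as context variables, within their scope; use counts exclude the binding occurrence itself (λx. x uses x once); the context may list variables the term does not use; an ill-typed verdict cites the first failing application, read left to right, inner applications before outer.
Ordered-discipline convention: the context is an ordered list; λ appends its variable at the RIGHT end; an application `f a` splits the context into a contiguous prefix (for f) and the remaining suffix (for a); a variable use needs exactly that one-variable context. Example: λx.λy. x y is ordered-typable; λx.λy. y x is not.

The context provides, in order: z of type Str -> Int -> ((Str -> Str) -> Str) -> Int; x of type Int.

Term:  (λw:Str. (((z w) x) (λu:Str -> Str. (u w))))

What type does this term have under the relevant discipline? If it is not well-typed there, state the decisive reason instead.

term : Str -> Int
counts: z: 1×, x: 1×, w [bound]: 2×, u [bound]: 1×
left-to-right use order: z, w, x, u, w
typing: the term checks, with type Str -> Int
per-discipline verdicts: ordered ✗, linear ✗, affine ✗, relevant ✓, unrestricted ✓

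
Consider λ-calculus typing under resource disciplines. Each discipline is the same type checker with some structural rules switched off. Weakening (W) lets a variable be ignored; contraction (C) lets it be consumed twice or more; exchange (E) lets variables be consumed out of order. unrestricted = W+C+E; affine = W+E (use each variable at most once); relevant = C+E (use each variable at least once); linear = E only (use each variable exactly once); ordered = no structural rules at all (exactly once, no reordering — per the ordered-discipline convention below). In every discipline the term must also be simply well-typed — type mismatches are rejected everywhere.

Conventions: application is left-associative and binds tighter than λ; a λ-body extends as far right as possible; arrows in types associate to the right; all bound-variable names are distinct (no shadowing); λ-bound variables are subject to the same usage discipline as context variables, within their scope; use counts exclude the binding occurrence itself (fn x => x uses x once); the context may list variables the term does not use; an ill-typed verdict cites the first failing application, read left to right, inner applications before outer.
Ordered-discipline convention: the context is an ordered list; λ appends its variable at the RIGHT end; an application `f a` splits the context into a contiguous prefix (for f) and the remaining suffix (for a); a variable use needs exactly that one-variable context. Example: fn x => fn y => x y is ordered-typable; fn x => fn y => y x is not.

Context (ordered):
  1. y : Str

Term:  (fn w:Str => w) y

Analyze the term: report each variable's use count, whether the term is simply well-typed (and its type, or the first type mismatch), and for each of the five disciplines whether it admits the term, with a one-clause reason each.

usage: y ×1; w (λ-bound) ×1
uses in reading order: w, y
typing: well-typed at Str
ordered ✓ (y, w: once each, no exchange needed)
linear ✓ (each of y, w used exactly once)
affine ✓ (y, w: no repeats, contraction unneeded)
relevant ✓ (every one of y, w appears)
unrestricted ✓ (simply typable at Str; W, C, E all held)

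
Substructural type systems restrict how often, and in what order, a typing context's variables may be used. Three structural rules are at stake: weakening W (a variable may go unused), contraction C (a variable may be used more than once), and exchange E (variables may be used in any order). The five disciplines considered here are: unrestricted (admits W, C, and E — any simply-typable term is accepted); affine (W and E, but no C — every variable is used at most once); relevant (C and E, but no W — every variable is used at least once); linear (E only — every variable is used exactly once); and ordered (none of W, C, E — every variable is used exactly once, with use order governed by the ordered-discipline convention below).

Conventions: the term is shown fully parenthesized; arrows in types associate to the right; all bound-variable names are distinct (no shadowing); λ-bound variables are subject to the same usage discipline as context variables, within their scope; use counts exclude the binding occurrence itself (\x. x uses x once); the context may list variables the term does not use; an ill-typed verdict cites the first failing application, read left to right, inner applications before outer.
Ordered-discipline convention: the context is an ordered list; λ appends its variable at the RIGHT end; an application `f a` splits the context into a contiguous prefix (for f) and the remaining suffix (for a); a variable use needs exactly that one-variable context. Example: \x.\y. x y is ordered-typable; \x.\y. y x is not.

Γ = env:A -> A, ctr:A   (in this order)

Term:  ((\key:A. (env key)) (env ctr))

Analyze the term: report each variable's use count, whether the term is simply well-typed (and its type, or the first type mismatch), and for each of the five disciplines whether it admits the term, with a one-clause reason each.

use counts: env: 2, ctr: 1, key (λ-bound): 1
uses in reading order: env, key, env, ctr
typing: the term checks, with type A
ordered: ✗ — env ×2 used more than once (contraction)
linear: ✗ — env ×2 used more than once (contraction)
affine: ✗ — env ×2 used more than once (contraction)
relevant: ✓ — none of env, ctr, key goes unused
unrestricted: ✓ — type-checks (A) and nothing is barred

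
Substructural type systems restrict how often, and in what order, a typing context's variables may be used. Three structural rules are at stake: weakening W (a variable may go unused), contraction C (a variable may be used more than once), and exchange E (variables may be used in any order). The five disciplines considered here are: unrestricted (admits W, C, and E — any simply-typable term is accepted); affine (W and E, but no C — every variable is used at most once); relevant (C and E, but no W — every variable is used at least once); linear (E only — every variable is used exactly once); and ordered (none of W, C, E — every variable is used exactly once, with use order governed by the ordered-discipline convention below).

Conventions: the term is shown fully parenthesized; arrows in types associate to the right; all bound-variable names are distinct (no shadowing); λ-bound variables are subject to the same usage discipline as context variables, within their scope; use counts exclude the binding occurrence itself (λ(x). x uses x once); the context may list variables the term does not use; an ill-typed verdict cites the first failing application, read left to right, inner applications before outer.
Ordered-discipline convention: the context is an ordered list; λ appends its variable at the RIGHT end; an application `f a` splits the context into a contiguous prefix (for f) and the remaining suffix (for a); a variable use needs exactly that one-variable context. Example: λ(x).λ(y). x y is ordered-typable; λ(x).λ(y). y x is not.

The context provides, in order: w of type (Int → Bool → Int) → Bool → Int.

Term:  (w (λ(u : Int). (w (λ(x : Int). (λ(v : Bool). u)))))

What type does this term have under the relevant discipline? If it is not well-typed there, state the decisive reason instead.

not well-typed under relevant — needs weakening: x, v unused
counts: w=2, u (λ-bound)=1, x (λ-bound)=0, v (λ-bound)=0
left-to-right use order: w, w, u
typing: well-typed at Bool → Int
across the five disciplines: ordered ✗; linear ✗; affine ✗; relevant ✗; unrestricted ✓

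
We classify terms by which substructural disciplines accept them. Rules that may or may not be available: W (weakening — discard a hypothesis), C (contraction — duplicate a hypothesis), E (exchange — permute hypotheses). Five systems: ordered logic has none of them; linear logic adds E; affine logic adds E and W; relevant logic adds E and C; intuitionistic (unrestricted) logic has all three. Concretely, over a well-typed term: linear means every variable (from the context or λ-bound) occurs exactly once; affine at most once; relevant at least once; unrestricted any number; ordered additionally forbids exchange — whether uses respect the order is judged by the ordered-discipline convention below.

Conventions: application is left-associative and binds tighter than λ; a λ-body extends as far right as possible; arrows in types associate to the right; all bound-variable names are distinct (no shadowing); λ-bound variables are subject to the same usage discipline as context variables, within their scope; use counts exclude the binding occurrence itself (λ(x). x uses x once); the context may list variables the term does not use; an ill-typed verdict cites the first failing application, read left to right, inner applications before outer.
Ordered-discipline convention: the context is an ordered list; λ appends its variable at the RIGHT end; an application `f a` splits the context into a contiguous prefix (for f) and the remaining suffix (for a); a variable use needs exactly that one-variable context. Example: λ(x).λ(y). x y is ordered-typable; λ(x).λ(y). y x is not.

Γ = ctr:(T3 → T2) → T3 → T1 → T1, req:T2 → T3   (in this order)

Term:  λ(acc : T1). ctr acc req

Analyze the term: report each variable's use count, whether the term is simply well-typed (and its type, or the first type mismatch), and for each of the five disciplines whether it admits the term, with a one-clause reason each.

use counts: ctr: 1; req: 1; acc (λ-bound): 1
use order (left to right): ctr, acc, req
typing: ill-typed: an argument T1 mismatches the expected T3 → T2
ordered ✗ (the type mismatch rejects it)
linear ✗ (not simply typable)
affine ✗ (fails simple typing)
relevant ✗ (a type mismatch blocks all five)
unrestricted ✗ (the type mismatch rejects it)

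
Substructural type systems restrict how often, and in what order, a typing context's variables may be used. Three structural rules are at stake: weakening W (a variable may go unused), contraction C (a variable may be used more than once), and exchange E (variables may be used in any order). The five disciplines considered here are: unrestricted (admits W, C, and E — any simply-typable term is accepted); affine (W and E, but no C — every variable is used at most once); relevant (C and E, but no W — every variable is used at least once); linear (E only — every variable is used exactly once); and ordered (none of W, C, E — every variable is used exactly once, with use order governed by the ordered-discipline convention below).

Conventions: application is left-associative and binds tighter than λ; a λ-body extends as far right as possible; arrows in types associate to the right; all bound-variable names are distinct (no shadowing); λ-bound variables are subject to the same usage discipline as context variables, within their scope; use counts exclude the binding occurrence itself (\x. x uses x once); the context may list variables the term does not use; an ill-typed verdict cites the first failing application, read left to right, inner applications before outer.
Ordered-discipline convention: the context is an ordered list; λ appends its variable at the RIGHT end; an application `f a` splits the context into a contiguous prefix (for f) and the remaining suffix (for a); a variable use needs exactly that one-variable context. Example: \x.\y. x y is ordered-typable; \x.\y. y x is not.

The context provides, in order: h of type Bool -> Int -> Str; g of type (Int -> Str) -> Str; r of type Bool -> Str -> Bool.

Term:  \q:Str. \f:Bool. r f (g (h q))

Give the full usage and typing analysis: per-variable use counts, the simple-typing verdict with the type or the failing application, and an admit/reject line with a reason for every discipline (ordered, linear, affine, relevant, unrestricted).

usage: h: 1; g: 1; r: 1; q [bound]: 1; f [bound]: 1
left-to-right use order: r, f, g, h, q
typing: ill-typed: argument of type Str where Bool is required
ordered: ✗ — fails simple typing
linear: ✗ — a type mismatch blocks all five
affine: ✗ — the type mismatch rejects it
relevant: ✗ — not simply typable
unrestricted: ✗ — fails simple typing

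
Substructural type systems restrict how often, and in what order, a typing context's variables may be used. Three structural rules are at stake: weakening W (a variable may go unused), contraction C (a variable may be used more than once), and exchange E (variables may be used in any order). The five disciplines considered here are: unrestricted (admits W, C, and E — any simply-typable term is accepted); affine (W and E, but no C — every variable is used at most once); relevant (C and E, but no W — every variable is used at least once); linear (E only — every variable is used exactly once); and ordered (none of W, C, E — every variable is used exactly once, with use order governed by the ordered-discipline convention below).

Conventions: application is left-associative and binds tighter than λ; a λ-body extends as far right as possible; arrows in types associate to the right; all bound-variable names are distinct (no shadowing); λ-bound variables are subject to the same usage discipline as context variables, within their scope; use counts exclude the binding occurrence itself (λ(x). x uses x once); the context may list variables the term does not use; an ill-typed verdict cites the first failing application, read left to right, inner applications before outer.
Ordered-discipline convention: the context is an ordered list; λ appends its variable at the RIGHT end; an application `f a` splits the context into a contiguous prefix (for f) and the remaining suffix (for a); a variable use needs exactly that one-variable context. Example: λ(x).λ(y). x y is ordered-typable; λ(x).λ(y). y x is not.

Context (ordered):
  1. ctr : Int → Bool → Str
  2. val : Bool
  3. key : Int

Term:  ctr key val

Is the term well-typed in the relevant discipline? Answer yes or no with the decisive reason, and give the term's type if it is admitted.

yes — at least one use each (ctr, val, key); term : Str
usage: ctr: 1×, val: 1×, key: 1×
left-to-right use order: ctr, key, val
typing: well-typed at Str
summary: ordered ✗; linear ✓; affine ✓; relevant ✓; unrestricted ✓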